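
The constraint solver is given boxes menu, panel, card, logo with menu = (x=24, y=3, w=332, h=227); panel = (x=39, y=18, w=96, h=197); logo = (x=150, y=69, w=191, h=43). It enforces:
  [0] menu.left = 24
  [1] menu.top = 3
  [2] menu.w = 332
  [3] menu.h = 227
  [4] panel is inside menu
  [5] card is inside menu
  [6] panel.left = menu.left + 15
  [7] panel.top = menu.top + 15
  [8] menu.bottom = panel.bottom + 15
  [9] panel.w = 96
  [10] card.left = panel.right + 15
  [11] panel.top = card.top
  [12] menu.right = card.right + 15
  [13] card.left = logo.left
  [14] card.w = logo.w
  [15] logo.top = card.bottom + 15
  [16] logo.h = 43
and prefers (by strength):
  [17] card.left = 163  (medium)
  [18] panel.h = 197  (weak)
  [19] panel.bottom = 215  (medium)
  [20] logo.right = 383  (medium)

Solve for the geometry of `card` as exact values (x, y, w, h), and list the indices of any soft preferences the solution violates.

card = (x=150, y=18, w=191, h=36)
violated soft preferences: 17, 20

1. card.x = 150  [card.left = panel.right + 15]
2. card.y = 18  [panel.top = card.top]
3. card.w = 191  [menu.right = card.right + 15]
4. card.h = 36  [logo.top = card.bottom + 15]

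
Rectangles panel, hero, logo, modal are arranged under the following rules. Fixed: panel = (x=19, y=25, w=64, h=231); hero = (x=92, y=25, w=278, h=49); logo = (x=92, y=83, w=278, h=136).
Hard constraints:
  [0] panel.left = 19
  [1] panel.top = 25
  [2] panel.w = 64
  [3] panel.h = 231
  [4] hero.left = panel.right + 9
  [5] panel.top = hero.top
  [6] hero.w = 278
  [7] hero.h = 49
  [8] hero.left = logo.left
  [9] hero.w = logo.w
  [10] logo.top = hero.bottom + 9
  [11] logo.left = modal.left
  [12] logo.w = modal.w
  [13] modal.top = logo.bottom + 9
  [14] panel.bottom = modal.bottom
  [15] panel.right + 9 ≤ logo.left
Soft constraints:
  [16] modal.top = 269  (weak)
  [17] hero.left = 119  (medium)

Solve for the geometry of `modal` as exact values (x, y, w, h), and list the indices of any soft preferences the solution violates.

1. modal.x = 92  [logo.left = modal.left]
2. modal.w = 278  [logo.w = modal.w]
3. modal.y = 228  [modal.top = logo.bottom + 9]
4. modal.h = 28  [panel.bottom = modal.bottom]

modal = (x=92, y=228, w=278, h=28)
violated soft preferences: 16, 17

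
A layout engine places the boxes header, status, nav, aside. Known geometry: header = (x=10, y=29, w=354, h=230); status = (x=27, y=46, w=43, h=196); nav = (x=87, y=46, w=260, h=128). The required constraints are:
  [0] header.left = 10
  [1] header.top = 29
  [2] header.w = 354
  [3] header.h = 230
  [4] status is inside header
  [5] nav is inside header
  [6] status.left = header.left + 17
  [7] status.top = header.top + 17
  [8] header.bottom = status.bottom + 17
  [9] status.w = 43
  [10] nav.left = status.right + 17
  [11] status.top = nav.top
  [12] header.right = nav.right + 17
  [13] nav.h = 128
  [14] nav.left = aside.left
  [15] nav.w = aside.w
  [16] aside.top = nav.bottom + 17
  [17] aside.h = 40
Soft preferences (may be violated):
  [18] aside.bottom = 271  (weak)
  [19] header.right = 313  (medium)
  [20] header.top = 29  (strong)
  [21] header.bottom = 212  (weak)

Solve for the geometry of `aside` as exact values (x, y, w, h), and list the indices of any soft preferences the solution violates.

1. aside.x = 87  [nav.left = aside.left]
2. aside.w = 260  [nav.w = aside.w]
3. aside.y = 191  [aside.top = nav.bottom + 17]
4. aside.h = 40  [aside.h = 40]

aside = (x=87, y=191, w=260, h=40)
violated soft preferences: 18, 19, 21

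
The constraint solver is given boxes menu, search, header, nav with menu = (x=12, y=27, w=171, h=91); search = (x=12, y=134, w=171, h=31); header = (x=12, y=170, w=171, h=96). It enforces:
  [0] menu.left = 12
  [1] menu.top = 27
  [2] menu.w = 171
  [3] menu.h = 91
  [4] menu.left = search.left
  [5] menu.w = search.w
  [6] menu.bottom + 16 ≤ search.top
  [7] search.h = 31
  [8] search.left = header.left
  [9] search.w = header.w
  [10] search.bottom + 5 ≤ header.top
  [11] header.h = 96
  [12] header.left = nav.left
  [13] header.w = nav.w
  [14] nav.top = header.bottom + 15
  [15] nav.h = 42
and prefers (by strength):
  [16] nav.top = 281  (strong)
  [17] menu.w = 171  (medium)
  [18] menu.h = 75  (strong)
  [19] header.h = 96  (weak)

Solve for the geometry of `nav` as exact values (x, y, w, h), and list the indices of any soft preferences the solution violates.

nav = (x=12, y=281, w=171, h=42)
violated soft preferences: 18

1. nav.x = 12  [header.left = nav.left]
2. nav.w = 171  [header.w = nav.w]
3. nav.y = 281  [nav.top = header.bottom + 15]
4. nav.h = 42  [nav.h = 42]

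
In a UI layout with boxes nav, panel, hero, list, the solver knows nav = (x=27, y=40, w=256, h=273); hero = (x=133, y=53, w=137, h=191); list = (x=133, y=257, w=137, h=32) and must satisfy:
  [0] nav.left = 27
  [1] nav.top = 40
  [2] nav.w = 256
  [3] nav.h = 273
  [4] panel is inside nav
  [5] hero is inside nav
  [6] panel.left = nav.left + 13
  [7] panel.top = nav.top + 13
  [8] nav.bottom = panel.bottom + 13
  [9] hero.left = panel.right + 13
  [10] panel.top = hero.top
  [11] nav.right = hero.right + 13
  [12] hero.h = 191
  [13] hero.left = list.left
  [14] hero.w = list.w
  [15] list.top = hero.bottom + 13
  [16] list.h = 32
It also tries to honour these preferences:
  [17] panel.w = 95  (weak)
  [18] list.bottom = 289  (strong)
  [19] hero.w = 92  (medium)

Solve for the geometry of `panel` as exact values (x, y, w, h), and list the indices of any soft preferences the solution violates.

1. panel.x = 40  [panel.left = nav.left + 13]
2. panel.y = 53  [panel.top = nav.top + 13]
3. panel.h = 247  [nav.bottom = panel.bottom + 13]
4. panel.w = 80  [hero.left = panel.right + 13]

panel = (x=40, y=53, w=80, h=247)
violated soft preferences: 17, 19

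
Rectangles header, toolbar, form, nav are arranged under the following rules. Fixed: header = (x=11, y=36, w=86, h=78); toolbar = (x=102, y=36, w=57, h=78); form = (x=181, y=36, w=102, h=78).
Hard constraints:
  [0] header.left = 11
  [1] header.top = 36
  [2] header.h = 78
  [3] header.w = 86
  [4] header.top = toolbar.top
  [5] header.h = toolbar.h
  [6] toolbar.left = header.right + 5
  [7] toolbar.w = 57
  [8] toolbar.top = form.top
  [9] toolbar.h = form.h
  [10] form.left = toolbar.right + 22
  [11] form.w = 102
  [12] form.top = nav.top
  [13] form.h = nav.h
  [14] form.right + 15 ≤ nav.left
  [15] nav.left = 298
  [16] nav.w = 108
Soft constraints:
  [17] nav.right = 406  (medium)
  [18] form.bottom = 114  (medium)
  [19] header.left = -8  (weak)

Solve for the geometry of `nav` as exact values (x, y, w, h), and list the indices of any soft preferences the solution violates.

1. nav.y = 36  [form.top = nav.top]
2. nav.h = 78  [form.h = nav.h]
3. nav.x = 298  [nav.left = 298]
4. nav.w = 108  [nav.w = 108]

nav = (x=298, y=36, w=108, h=78)
violated soft preferences: 19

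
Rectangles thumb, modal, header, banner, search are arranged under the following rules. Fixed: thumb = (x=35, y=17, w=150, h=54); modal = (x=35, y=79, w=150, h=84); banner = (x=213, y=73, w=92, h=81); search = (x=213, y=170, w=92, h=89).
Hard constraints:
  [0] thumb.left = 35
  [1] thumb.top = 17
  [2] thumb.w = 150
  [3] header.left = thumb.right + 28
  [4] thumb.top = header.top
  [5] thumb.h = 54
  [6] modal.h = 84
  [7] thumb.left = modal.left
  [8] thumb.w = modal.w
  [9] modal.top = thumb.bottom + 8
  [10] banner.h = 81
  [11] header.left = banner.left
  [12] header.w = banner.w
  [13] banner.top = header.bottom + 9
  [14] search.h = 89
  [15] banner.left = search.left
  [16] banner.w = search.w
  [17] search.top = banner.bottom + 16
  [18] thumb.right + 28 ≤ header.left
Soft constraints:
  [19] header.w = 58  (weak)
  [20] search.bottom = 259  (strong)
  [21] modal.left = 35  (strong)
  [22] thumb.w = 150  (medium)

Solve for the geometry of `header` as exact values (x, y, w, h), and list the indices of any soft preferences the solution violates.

header = (x=213, y=17, w=92, h=47)
violated soft preferences: 19

1. header.x = 213  [header.left = thumb.right + 28]
2. header.y = 17  [thumb.top = header.top]
3. header.w = 92  [header.w = banner.w]
4. header.h = 47  [banner.top = header.bottom + 9]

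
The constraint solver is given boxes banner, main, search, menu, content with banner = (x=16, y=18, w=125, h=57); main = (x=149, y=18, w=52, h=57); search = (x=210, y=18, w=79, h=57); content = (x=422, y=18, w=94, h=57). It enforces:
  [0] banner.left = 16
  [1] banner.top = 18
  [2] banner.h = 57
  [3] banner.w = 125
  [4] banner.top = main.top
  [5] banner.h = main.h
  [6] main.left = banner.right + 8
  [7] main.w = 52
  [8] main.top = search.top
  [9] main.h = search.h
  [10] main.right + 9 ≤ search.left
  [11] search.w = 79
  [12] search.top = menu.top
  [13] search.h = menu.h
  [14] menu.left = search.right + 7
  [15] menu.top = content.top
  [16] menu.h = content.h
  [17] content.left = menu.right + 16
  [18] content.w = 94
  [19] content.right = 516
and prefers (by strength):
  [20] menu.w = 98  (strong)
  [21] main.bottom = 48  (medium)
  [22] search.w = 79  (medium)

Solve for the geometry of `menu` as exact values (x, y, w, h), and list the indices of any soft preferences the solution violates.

1. menu.y = 18  [search.top = menu.top]
2. menu.h = 57  [search.h = menu.h]
3. menu.x = 296  [menu.left = search.right + 7]
4. menu.w = 110  [content.left = menu.right + 16]

menu = (x=296, y=18, w=110, h=57)
violated soft preferences: 20, 21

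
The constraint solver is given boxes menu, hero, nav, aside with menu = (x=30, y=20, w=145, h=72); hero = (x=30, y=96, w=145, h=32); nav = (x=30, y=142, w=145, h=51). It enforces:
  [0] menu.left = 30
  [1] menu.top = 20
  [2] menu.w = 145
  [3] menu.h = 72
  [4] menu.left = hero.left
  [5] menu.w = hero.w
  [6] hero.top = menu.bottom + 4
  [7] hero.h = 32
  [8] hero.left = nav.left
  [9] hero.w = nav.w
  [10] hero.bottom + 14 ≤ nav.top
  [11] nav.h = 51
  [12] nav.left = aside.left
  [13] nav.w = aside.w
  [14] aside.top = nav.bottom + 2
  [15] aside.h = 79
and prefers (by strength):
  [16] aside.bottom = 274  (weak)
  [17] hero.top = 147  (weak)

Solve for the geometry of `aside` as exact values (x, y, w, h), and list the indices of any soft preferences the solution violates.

1. aside.x = 30  [nav.left = aside.left]
2. aside.w = 145  [nav.w = aside.w]
3. aside.y = 195  [aside.top = nav.bottom + 2]
4. aside.h = 79  [aside.h = 79]

aside = (x=30, y=195, w=145, h=79)
violated soft preferences: 17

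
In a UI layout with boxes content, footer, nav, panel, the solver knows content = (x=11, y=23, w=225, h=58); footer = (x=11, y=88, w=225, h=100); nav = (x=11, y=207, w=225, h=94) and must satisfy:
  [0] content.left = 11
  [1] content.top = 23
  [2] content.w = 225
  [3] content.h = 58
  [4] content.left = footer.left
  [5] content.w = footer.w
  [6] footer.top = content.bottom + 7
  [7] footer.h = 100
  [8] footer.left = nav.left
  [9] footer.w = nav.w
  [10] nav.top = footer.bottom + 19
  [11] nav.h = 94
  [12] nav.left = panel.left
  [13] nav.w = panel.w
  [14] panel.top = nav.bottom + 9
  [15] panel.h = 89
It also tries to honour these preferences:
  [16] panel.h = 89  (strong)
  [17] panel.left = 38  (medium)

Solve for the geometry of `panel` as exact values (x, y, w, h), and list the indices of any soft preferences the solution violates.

1. panel.x = 11  [nav.left = panel.left]
2. panel.w = 225  [nav.w = panel.w]
3. panel.y = 310  [panel.top = nav.bottom + 9]
4. panel.h = 89  [panel.h = 89]

panel = (x=11, y=310, w=225, h=89)
violated soft preferences: 17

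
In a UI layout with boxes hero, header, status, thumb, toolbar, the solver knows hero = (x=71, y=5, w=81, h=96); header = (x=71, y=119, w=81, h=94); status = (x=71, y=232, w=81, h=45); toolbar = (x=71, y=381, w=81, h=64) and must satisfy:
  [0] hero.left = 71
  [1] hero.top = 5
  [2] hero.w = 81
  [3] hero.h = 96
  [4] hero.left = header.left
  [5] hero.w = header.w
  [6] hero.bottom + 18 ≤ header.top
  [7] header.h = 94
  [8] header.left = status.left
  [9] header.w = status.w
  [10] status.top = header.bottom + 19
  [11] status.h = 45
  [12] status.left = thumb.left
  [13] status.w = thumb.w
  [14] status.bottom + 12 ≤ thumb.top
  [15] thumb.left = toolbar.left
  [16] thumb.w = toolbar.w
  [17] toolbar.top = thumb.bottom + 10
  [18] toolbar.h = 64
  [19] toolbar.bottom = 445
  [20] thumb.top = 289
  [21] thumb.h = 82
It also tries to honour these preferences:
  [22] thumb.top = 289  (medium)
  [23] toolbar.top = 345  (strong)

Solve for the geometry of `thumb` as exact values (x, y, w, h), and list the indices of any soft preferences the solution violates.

thumb = (x=71, y=289, w=81, h=82)
violated soft preferences: 23

1. thumb.x = 71  [status.left = thumb.left]
2. thumb.w = 81  [status.w = thumb.w]
3. thumb.y = 289  [thumb.top = 289]
4. thumb.h = 82  [thumb.h = 82]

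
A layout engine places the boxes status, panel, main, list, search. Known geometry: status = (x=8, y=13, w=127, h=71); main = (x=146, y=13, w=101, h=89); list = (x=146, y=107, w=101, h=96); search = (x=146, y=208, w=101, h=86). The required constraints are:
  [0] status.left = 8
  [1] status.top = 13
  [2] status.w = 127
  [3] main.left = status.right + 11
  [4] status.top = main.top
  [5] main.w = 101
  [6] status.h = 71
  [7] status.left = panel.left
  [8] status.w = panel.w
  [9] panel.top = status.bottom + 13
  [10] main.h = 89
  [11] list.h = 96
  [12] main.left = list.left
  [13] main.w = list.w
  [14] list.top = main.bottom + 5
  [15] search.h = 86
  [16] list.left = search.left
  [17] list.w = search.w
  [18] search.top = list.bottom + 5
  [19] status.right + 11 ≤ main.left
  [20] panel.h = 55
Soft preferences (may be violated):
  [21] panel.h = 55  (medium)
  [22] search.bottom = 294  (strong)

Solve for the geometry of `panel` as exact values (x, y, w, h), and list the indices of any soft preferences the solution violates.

panel = (x=8, y=97, w=127, h=55)
violated soft preferences: none

1. panel.x = 8  [status.left = panel.left]
2. panel.w = 127  [status.w = panel.w]
3. panel.y = 97  [panel.top = status.bottom + 13]
4. panel.h = 55  [panel.h = 55]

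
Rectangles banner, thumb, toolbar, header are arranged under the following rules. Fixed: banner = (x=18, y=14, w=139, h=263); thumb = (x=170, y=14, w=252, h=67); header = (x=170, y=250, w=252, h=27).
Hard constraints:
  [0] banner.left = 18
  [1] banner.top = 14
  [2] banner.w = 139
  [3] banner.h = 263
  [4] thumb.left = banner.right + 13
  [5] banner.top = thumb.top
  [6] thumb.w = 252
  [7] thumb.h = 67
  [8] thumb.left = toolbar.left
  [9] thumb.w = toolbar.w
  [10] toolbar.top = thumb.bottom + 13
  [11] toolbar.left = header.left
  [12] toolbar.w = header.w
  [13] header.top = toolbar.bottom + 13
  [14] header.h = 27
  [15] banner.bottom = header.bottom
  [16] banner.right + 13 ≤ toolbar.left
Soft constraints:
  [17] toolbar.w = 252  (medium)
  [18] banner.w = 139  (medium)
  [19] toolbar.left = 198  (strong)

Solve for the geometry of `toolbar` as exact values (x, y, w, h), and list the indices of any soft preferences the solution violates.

toolbar = (x=170, y=94, w=252, h=143)
violated soft preferences: 19

1. toolbar.x = 170  [thumb.left = toolbar.left]
2. toolbar.w = 252  [thumb.w = toolbar.w]
3. toolbar.y = 94  [toolbar.top = thumb.bottom + 13]
4. toolbar.h = 143  [header.top = toolbar.bottom + 13]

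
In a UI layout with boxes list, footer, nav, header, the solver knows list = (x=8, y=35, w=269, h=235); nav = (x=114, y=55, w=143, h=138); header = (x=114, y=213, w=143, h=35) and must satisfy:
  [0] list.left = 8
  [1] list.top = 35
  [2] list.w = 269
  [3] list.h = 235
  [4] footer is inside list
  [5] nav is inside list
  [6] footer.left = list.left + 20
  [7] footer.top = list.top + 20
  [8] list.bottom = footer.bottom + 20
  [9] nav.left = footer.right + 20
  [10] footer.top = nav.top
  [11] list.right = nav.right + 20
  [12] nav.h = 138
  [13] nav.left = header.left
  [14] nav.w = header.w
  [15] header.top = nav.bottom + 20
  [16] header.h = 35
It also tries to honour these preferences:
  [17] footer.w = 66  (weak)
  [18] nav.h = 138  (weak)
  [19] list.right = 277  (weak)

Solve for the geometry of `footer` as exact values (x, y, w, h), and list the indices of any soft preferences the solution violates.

1. footer.x = 28  [footer.left = list.left + 20]
2. footer.y = 55  [footer.top = list.top + 20]
3. footer.h = 195  [list.bottom = footer.bottom + 20]
4. footer.w = 66  [nav.left = footer.right + 20]

footer = (x=28, y=55, w=66, h=195)
violated soft preferences: none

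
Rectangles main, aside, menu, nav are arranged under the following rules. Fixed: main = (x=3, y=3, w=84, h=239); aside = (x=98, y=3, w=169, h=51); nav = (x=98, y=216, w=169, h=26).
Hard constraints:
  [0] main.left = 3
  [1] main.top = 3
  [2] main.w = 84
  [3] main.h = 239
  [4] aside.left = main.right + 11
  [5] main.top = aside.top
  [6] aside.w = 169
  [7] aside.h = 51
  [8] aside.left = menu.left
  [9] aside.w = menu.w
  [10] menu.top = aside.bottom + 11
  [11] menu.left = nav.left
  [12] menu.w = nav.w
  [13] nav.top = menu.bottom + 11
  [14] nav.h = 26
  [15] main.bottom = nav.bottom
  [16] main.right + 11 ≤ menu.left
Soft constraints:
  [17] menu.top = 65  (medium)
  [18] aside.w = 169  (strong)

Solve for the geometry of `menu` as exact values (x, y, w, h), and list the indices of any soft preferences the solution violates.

1. menu.x = 98  [aside.left = menu.left]
2. menu.w = 169  [aside.w = menu.w]
3. menu.y = 65  [menu.top = aside.bottom + 11]
4. menu.h = 140  [nav.top = menu.bottom + 11]

menu = (x=98, y=65, w=169, h=140)
violated soft preferences: none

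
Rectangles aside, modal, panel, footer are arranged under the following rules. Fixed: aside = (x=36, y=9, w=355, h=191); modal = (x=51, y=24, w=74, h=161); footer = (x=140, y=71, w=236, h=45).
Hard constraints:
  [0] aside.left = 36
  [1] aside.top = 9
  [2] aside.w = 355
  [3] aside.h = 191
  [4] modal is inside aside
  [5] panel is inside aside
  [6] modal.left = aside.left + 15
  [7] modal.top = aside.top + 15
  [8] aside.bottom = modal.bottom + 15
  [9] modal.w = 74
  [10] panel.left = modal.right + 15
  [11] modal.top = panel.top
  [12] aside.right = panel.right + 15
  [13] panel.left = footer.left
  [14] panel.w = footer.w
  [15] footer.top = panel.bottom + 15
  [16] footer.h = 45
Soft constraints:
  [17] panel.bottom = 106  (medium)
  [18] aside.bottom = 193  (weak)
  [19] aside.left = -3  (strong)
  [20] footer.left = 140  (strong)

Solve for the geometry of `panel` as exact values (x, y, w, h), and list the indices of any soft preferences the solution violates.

1. panel.x = 140  [panel.left = modal.right + 15]
2. panel.y = 24  [modal.top = panel.top]
3. panel.w = 236  [aside.right = panel.right + 15]
4. panel.h = 32  [footer.top = panel.bottom + 15]

panel = (x=140, y=24, w=236, h=32)
violated soft preferences: 17, 18, 19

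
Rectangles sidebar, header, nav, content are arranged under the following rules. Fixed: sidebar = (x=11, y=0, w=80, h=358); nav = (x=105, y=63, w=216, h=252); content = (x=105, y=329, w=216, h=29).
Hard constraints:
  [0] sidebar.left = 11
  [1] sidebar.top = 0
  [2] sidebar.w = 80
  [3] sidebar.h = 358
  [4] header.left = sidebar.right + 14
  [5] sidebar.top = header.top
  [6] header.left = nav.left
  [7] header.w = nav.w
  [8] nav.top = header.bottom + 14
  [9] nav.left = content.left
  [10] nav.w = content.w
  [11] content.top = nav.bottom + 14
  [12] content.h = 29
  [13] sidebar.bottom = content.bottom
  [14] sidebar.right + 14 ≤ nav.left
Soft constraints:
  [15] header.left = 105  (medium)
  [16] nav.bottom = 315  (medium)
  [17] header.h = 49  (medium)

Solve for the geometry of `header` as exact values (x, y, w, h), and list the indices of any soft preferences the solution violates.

1. header.x = 105  [header.left = sidebar.right + 14]
2. header.y = 0  [sidebar.top = header.top]
3. header.w = 216  [header.w = nav.w]
4. header.h = 49  [nav.top = header.bottom + 14]

header = (x=105, y=0, w=216, h=49)
violated soft preferences: none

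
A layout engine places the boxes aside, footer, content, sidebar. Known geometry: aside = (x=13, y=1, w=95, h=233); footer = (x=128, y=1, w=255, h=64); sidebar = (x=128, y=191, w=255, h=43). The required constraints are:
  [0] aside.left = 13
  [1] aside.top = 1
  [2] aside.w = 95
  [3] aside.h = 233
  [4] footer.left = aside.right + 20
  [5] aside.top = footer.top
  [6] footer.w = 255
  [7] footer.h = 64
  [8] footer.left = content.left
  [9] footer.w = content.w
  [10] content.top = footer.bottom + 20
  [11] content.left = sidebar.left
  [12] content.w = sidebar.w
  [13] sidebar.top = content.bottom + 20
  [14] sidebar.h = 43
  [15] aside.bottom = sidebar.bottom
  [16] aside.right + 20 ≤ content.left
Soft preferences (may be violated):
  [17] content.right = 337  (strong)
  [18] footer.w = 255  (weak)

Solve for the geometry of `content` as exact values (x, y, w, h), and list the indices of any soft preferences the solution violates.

1. content.x = 128  [footer.left = content.left]
2. content.w = 255  [footer.w = content.w]
3. content.y = 85  [content.top = footer.bottom + 20]
4. content.h = 86  [sidebar.top = content.bottom + 20]

content = (x=128, y=85, w=255, h=86)
violated soft preferences: 17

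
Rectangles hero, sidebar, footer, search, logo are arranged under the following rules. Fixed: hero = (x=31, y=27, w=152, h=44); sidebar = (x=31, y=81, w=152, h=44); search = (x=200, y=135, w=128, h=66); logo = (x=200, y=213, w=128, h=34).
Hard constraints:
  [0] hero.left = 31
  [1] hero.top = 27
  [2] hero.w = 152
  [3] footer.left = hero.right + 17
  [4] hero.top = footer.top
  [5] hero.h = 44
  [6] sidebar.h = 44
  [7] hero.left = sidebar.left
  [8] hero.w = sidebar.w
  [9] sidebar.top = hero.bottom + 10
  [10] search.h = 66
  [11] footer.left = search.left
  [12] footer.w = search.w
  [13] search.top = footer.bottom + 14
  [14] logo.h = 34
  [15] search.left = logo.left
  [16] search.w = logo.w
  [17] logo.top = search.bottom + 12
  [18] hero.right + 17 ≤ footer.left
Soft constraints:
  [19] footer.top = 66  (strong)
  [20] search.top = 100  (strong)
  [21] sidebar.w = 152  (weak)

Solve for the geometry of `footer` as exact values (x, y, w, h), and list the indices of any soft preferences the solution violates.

footer = (x=200, y=27, w=128, h=94)
violated soft preferences: 19, 20

1. footer.x = 200  [footer.left = hero.right + 17]
2. footer.y = 27  [hero.top = footer.top]
3. footer.w = 128  [footer.w = search.w]
4. footer.h = 94  [search.top = footer.bottom + 14]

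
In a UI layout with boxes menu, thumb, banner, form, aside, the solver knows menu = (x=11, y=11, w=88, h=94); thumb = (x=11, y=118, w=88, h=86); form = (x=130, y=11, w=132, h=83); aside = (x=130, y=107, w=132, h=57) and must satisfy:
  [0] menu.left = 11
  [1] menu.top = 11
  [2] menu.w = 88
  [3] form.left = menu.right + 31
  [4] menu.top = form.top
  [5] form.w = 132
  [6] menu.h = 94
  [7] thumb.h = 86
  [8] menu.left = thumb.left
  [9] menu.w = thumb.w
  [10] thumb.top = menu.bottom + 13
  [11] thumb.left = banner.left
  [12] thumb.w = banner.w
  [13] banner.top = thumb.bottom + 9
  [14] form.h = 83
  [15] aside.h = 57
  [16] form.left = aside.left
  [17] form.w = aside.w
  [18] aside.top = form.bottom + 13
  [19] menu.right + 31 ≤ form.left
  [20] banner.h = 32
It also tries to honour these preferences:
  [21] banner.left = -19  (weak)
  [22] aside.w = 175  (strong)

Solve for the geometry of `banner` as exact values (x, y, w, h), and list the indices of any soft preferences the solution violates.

banner = (x=11, y=213, w=88, h=32)
violated soft preferences: 21, 22

1. banner.x = 11  [thumb.left = banner.left]
2. banner.w = 88  [thumb.w = banner.w]
3. banner.y = 213  [banner.top = thumb.bottom + 9]
4. banner.h = 32  [banner.h = 32]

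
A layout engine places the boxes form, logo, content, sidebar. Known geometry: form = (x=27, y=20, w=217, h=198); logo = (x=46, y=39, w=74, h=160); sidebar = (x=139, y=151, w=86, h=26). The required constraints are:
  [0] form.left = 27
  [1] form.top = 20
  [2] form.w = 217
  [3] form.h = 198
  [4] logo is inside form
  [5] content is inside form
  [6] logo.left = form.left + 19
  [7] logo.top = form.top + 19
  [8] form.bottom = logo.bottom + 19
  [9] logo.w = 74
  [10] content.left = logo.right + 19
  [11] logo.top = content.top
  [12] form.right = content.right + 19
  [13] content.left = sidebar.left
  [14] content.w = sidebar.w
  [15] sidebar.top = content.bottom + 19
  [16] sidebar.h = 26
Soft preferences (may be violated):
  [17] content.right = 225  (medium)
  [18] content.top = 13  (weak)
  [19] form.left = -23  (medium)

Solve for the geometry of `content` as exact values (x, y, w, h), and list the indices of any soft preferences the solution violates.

1. content.x = 139  [content.left = logo.right + 19]
2. content.y = 39  [logo.top = content.top]
3. content.w = 86  [form.right = content.right + 19]
4. content.h = 93  [sidebar.top = content.bottom + 19]

content = (x=139, y=39, w=86, h=93)
violated soft preferences: 18, 19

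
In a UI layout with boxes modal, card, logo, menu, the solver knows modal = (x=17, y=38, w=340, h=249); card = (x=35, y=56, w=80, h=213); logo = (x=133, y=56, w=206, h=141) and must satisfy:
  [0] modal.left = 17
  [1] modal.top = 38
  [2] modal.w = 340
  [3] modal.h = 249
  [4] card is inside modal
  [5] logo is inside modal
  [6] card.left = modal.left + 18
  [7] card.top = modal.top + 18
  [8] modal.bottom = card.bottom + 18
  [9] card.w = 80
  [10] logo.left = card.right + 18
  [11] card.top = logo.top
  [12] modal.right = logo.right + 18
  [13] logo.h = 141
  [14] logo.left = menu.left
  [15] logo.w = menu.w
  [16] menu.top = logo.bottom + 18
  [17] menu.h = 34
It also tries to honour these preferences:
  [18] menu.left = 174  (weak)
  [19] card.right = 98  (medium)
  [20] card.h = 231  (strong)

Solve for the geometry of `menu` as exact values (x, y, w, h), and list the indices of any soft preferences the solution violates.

menu = (x=133, y=215, w=206, h=34)
violated soft preferences: 18, 19, 20

1. menu.x = 133  [logo.left = menu.left]
2. menu.w = 206  [logo.w = menu.w]
3. menu.y = 215  [menu.top = logo.bottom + 18]
4. menu.h = 34  [menu.h = 34]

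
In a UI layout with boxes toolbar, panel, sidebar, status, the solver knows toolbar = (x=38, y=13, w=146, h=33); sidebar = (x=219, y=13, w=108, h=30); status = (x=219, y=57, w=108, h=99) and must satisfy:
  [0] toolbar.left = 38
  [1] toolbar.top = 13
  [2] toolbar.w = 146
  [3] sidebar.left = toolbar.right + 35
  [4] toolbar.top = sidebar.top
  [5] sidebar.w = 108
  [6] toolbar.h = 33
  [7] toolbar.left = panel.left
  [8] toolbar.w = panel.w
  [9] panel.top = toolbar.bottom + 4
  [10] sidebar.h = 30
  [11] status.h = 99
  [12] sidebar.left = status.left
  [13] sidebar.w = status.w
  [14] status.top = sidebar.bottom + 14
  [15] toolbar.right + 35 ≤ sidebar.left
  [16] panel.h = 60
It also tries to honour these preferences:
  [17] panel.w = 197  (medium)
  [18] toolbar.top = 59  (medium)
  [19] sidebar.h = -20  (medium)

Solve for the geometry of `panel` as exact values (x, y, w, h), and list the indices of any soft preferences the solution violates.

1. panel.x = 38  [toolbar.left = panel.left]
2. panel.w = 146  [toolbar.w = panel.w]
3. panel.y = 50  [panel.top = toolbar.bottom + 4]
4. panel.h = 60  [panel.h = 60]

panel = (x=38, y=50, w=146, h=60)
violated soft preferences: 17, 18, 19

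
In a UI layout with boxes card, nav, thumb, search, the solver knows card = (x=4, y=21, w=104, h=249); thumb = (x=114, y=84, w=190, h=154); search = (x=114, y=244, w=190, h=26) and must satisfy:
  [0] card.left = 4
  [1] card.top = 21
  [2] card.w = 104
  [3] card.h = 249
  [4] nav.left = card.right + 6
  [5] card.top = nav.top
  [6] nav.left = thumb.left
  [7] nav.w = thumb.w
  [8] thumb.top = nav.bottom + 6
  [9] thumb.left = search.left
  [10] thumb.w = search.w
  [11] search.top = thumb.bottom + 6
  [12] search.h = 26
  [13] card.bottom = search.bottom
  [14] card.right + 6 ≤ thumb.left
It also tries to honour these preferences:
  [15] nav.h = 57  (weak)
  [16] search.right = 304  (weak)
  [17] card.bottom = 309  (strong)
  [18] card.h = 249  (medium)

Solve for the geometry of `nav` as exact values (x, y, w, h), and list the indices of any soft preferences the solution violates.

nav = (x=114, y=21, w=190, h=57)
violated soft preferences: 17

1. nav.x = 114  [nav.left = card.right + 6]
2. nav.y = 21  [card.top = nav.top]
3. nav.w = 190  [nav.w = thumb.w]
4. nav.h = 57  [thumb.top = nav.bottom + 6]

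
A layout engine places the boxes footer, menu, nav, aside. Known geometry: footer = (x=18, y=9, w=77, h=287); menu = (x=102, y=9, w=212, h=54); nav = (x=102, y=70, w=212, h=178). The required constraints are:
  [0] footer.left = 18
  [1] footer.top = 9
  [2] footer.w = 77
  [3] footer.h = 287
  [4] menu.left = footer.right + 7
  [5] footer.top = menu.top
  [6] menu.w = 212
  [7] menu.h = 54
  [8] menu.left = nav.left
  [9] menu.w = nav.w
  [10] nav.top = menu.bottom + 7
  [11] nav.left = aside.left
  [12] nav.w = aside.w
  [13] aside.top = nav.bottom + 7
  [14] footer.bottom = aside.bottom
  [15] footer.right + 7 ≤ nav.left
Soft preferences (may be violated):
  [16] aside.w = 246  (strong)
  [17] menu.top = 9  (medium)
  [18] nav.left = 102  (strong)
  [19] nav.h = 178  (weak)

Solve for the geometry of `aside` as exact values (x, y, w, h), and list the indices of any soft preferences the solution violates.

1. aside.x = 102  [nav.left = aside.left]
2. aside.w = 212  [nav.w = aside.w]
3. aside.y = 255  [aside.top = nav.bottom + 7]
4. aside.h = 41  [footer.bottom = aside.bottom]

aside = (x=102, y=255, w=212, h=41)
violated soft preferences: 16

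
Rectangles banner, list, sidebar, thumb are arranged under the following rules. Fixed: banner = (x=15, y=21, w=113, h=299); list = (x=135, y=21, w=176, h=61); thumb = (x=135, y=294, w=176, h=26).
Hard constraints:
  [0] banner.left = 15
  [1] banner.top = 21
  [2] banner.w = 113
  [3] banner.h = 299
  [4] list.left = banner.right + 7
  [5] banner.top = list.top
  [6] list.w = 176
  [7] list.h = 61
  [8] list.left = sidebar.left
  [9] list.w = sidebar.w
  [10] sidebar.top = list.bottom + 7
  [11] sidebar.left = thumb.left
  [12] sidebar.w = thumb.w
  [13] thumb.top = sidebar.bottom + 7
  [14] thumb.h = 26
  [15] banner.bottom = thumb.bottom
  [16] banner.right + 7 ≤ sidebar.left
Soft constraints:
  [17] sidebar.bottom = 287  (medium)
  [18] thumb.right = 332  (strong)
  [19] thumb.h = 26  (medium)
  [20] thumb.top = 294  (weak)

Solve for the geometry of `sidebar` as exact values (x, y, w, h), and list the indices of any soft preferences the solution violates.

1. sidebar.x = 135  [list.left = sidebar.left]
2. sidebar.w = 176  [list.w = sidebar.w]
3. sidebar.y = 89  [sidebar.top = list.bottom + 7]
4. sidebar.h = 198  [thumb.top = sidebar.bottom + 7]

sidebar = (x=135, y=89, w=176, h=198)
violated soft preferences: 18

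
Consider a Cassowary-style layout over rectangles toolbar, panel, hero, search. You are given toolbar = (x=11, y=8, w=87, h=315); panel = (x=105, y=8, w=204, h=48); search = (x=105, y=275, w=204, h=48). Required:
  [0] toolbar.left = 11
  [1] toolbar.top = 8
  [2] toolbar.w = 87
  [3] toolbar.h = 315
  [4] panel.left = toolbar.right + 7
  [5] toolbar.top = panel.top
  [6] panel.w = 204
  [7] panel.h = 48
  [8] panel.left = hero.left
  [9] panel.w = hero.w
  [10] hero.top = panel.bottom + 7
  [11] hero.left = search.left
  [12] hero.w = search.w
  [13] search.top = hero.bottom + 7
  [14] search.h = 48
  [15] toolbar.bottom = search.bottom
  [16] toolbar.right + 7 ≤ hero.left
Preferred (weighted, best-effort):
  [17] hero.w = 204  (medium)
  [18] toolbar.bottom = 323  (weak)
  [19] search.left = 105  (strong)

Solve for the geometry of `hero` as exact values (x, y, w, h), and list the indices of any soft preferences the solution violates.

1. hero.x = 105  [panel.left = hero.left]
2. hero.w = 204  [panel.w = hero.w]
3. hero.y = 63  [hero.top = panel.bottom + 7]
4. hero.h = 205  [search.top = hero.bottom + 7]

hero = (x=105, y=63, w=204, h=205)
violated soft preferences: none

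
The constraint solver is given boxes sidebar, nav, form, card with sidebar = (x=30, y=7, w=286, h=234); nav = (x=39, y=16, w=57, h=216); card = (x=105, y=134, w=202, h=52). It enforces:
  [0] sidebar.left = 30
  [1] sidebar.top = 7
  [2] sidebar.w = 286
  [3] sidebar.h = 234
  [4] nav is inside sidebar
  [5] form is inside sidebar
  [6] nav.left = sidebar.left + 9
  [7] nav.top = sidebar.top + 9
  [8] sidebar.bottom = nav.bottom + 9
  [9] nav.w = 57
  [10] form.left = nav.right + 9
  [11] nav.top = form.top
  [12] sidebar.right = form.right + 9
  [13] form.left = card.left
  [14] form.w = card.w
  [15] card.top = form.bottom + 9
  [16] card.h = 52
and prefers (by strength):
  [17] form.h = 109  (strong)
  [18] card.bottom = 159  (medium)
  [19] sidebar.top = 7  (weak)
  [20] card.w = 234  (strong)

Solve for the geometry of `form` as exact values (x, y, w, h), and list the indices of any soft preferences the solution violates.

1. form.x = 105  [form.left = nav.right + 9]
2. form.y = 16  [nav.top = form.top]
3. form.w = 202  [sidebar.right = form.right + 9]
4. form.h = 109  [card.top = form.bottom + 9]

form = (x=105, y=16, w=202, h=109)
violated soft preferences: 18, 20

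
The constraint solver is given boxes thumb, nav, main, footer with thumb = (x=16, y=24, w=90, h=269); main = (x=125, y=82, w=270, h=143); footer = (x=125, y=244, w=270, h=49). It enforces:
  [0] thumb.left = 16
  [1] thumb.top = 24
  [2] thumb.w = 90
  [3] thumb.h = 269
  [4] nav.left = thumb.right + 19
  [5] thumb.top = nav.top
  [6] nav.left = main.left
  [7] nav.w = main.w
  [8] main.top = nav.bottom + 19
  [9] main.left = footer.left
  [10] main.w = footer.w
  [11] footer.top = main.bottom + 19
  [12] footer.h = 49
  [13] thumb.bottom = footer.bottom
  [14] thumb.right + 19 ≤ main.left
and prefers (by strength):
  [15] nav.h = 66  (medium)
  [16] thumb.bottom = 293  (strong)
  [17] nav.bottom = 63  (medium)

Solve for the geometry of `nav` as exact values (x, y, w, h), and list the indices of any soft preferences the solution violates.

nav = (x=125, y=24, w=270, h=39)
violated soft preferences: 15

1. nav.x = 125  [nav.left = thumb.right + 19]
2. nav.y = 24  [thumb.top = nav.top]
3. nav.w = 270  [nav.w = main.w]
4. nav.h = 39  [main.top = nav.bottom + 19]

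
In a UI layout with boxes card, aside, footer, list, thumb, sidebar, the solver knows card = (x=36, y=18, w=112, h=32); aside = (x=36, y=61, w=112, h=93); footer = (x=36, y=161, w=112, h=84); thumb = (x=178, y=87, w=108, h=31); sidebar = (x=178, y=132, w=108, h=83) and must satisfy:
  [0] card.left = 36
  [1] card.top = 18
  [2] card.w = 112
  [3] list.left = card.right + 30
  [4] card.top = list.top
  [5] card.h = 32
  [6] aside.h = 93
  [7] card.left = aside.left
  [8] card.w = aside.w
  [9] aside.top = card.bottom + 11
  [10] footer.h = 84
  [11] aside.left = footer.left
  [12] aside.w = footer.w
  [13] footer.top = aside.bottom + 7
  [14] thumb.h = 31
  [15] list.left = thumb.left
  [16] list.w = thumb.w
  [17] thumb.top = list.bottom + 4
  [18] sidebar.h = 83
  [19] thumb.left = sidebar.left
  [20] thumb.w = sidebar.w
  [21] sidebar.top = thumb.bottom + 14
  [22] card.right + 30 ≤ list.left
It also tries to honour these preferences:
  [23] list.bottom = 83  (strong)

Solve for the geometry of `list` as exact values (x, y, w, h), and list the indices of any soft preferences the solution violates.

list = (x=178, y=18, w=108, h=65)
violated soft preferences: none

1. list.x = 178  [list.left = card.right + 30]
2. list.y = 18  [card.top = list.top]
3. list.w = 108  [list.w = thumb.w]
4. list.h = 65  [thumb.top = list.bottom + 4]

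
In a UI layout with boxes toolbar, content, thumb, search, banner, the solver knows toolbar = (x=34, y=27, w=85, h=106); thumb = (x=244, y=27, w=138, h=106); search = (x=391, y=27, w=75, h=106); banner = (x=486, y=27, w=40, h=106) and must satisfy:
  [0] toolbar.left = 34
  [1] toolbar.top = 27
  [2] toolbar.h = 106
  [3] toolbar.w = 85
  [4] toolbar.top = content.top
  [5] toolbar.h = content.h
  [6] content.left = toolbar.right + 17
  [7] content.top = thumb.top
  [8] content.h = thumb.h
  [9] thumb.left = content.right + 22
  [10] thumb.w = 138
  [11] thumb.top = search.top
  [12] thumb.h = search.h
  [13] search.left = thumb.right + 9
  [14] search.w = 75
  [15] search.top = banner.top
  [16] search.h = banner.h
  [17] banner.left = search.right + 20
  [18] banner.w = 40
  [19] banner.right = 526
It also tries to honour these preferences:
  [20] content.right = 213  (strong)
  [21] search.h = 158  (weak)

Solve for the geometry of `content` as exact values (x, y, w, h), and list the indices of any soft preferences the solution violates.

content = (x=136, y=27, w=86, h=106)
violated soft preferences: 20, 21

1. content.y = 27  [toolbar.top = content.top]
2. content.h = 106  [toolbar.h = content.h]
3. content.x = 136  [content.left = toolbar.right + 17]
4. content.w = 86  [thumb.left = content.right + 22]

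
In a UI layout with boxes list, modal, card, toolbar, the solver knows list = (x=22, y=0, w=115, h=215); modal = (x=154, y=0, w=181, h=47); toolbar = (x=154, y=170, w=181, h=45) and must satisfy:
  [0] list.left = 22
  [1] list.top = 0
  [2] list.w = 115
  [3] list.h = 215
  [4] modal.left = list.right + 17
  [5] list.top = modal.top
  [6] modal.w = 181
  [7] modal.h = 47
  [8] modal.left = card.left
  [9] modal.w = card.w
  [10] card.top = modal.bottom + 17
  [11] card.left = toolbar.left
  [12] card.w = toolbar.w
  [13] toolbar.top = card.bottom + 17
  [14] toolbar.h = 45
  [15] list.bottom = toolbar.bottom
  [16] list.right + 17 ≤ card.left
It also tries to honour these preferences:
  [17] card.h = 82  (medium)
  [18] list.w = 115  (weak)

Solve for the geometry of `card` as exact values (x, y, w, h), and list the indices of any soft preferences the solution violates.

1. card.x = 154  [modal.left = card.left]
2. card.w = 181  [modal.w = card.w]
3. card.y = 64  [card.top = modal.bottom + 17]
4. card.h = 89  [toolbar.top = card.bottom + 17]

card = (x=154, y=64, w=181, h=89)
violated soft preferences: 17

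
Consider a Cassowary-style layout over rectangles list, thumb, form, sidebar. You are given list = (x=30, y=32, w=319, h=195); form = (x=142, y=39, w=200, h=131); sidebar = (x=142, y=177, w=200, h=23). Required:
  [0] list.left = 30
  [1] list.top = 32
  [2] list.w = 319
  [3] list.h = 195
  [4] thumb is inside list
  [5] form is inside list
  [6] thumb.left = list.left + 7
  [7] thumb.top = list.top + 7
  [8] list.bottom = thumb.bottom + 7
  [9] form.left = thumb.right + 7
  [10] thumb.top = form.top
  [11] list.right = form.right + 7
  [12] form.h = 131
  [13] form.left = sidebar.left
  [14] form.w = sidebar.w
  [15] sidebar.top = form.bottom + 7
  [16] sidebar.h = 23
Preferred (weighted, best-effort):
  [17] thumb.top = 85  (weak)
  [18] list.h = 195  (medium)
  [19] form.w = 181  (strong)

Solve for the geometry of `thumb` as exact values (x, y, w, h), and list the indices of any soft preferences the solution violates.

1. thumb.x = 37  [thumb.left = list.left + 7]
2. thumb.y = 39  [thumb.top = list.top + 7]
3. thumb.h = 181  [list.bottom = thumb.bottom + 7]
4. thumb.w = 98  [form.left = thumb.right + 7]

thumb = (x=37, y=39, w=98, h=181)
violated soft preferences: 17, 19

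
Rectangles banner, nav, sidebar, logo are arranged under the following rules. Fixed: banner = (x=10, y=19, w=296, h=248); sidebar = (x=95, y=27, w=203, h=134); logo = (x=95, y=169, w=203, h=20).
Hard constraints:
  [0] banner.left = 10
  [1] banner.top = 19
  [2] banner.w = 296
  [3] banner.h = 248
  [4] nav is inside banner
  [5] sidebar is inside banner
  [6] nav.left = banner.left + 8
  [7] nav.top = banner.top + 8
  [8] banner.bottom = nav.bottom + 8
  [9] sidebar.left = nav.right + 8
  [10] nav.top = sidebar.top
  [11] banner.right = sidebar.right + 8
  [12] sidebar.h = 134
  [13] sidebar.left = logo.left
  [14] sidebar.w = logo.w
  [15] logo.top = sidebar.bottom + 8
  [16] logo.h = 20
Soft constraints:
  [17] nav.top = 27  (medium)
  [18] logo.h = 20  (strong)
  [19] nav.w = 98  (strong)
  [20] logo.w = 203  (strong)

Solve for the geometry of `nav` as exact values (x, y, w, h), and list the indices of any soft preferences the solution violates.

nav = (x=18, y=27, w=69, h=232)
violated soft preferences: 19

1. nav.x = 18  [nav.left = banner.left + 8]
2. nav.y = 27  [nav.top = banner.top + 8]
3. nav.h = 232  [banner.bottom = nav.bottom + 8]
4. nav.w = 69  [sidebar.left = nav.right + 8]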